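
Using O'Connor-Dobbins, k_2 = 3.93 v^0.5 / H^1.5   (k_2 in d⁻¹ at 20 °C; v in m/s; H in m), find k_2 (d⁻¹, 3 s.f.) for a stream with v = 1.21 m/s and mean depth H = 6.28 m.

k_2 = 3.93 × 1.21^0.5 / 6.28^1.5 = 3.93 × 1.100 / 15.74 = 0.2747 d⁻¹.

k_2 ≈ 0.275 d⁻¹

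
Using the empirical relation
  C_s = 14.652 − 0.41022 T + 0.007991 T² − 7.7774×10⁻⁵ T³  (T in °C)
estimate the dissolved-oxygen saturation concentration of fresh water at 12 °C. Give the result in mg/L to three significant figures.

C_s = 14.652 − 0.41022×12 + 0.007991×12² − 7.7774×10⁻⁵×12³ = 10.75 mg/L.

C_s ≈ 10.7 mg/L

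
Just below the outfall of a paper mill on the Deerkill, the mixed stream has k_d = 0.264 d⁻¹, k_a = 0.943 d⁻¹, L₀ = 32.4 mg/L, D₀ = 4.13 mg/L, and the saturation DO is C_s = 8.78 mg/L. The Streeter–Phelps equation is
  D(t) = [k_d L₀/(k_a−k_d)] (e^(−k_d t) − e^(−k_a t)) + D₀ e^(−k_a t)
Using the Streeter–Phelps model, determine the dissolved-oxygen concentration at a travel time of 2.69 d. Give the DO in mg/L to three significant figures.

k_d L₀/(k_a−k_d) = 0.264×32.4/(0.943−0.264) = 8.554/0.6790 = 12.60 mg/L.
e^(−k_d t) = e^(−0.264×2.690) = 0.4916; e^(−k_a t) = e^(−0.943×2.690) = 0.07913.
D = 12.60 × (0.4916 − 0.07913) + 4.13 × 0.07913 = 5.196 + 0.3268 = 5.522 mg/L.
DO = C_s − D = 8.78 − 5.522 = 3.258 mg/L.

DO ≈ 3.26 mg/L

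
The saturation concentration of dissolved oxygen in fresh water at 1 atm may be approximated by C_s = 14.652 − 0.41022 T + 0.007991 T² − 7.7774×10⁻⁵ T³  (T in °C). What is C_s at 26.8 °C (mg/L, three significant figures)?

C_s ≈ 7.90 mg/L

C_s = 14.652 − 0.41022×26.8 + 0.007991×26.8² − 7.7774×10⁻⁵×26.8³ = 7.901 mg/L.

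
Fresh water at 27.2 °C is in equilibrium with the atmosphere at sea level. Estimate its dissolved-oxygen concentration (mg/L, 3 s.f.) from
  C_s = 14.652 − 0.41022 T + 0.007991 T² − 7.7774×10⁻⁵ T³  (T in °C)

C_s ≈ 7.84 mg/L

C_s = 14.652 − 0.41022×27.2 + 0.007991×27.2² − 7.7774×10⁻⁵×27.2³ = 7.841 mg/L.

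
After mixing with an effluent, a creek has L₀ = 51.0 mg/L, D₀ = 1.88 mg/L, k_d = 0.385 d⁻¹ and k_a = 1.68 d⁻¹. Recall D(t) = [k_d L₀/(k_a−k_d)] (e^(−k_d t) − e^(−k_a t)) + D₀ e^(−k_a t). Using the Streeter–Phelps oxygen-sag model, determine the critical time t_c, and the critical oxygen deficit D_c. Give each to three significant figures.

At the critical point dD/dt = 0, so k_d L₀ e^(−k_d t) = k_a D. Substituting D(t) from the Streeter–Phelps equation and solving for t gives
t_c = ln[(k_a/k_d)(1 − D₀(k_a−k_d)/(k_d L₀))] / (k_a−k_d).
Here k_a−k_d = 1.295 d⁻¹ and 1 − D₀(k_a−k_d)/(k_d L₀) = 1 − 1.88×1.295/(0.385×51.0) = 0.8760, so
t_c = ln(4.364 × 0.8760) / 1.295 = 1.341 / 1.295 = 1.035 d.
L(t_c) = L₀ e^(−k_d t_c) = 51.0 × 0.6712 = 34.23 mg/L, and at the critical point k_a D_c = k_d L, so D_c = (0.385/1.68) × 34.23 = 7.845 mg/L.

t_c ≈ 1.04 d; D_c ≈ 7.84 mg/L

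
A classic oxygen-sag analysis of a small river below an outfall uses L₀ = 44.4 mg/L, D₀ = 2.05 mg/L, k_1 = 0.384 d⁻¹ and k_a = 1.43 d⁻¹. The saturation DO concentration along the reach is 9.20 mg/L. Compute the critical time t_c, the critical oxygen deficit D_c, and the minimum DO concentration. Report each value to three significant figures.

t_c ≈ 1.13 d; D_c ≈ 7.73 mg/L; min DO ≈ 1.47 mg/L

t_c = [1/(k_a−k_1)] ln[(k_a/k_1)(1 − D₀(k_a−k_1)/(k_1 L₀))]
= [1/(1.43−0.384)] ln[(1.43/0.384)(1 − 2.05×1.046/(0.384×44.4))]
= (1/1.046) ln[3.724 × 0.8742] = 0.9560 × ln(3.256) = 0.9560 × 1.180 = 1.128 d.
L(t_c) = L₀ e^(−k_1 t_c) = 44.4 × 0.6483 = 28.79 mg/L, and at the critical point k_a D_c = k_1 L, so D_c = (0.384/1.43) × 28.79 = 7.730 mg/L.
Minimum DO = C_s − D_c = 9.20 − 7.730 = 1.470 mg/L.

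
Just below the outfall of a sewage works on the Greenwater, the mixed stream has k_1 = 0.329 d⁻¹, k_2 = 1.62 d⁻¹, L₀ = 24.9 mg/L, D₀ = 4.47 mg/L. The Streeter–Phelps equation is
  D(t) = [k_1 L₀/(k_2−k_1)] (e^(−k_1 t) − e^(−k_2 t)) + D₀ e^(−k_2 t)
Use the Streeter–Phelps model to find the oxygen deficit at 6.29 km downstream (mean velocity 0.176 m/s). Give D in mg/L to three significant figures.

D ≈ 4.58 mg/L

Travel time t = x/v = 6.29 km / (0.176 m/s) = 6290 m / 0.176 m/s = 35740 s = 0.4136 d.
k_1 L₀/(k_2−k_1) = 0.329×24.9/(1.62−0.329) = 8.192/1.291 = 6.346 mg/L.
e^(−k_1 t) = e^(−0.329×0.4136) = 0.8728; e^(−k_2 t) = e^(−1.62×0.4136) = 0.5117.
D = 6.346 × (0.8728 − 0.5117) + 4.47 × 0.5117 = 2.291 + 2.287 = 4.579 mg/L.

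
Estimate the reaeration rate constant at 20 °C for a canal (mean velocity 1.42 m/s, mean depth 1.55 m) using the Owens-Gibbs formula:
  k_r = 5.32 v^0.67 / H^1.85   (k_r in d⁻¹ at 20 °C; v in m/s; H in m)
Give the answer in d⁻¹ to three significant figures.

k_r = 5.32 × 1.42^0.67 / 1.55^1.85 = 5.32 × 1.265 / 2.250 = 2.991 d⁻¹.

k_r ≈ 2.99 d⁻¹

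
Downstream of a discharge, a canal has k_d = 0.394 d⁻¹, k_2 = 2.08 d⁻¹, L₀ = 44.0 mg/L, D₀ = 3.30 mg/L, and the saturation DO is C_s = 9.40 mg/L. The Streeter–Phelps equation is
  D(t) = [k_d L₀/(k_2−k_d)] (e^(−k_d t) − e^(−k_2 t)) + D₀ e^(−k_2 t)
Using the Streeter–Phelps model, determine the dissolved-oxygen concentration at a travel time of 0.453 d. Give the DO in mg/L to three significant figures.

DO ≈ 3.52 mg/L

k_d L₀/(k_2−k_d) = 0.394×44.0/(2.08−0.394) = 17.34/1.686 = 10.28 mg/L.
e^(−k_d t) = e^(−0.394×0.4530) = 0.8365; e^(−k_2 t) = e^(−2.08×0.4530) = 0.3898.
D = 10.28 × (0.8365 − 0.3898) + 3.30 × 0.3898 = 4.594 + 1.286 = 5.880 mg/L.
DO = C_s − D = 9.40 − 5.880 = 3.520 mg/L.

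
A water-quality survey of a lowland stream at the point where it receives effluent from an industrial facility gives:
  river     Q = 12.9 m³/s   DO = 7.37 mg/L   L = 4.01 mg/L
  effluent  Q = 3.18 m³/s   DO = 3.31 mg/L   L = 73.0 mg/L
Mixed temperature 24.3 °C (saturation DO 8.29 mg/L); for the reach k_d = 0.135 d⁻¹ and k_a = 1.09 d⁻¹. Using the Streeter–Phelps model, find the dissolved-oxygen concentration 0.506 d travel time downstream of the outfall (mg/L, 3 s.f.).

DO ≈ 6.40 mg/L

Mixed DO = (12.9×7.37 + 3.18×3.31)/(12.9+3.18) = 105.6/16.08 = 6.567 mg/L.
Mixed L₀ = (12.9×4.01 + 3.18×73.0)/(16.08) = 283.9/16.08 = 17.65 mg/L.
Initial deficit D₀ = C_s − DO₀ = 8.29 − 6.567 = 1.723 mg/L.
D(0.506) = [0.135×17.65/(1.09−0.135)](e^(−0.135×0.506) − e^(−1.09×0.506)) + 1.723 e^(−1.09×0.506)
= 2.496 × (0.9340 − 0.5761) + 1.723 × 0.5761 = 1.886 mg/L.
DO = 8.29 − 1.886 = 6.404 mg/L.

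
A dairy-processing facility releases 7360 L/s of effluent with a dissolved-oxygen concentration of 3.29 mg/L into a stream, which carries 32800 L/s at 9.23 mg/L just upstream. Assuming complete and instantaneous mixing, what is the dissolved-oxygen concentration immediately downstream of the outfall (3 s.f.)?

Flow-weighted mixing: C = (Q_r C_r + Q_w C_w)/(Q_r + Q_w)
= (32800×9.23 + 7360×3.29)/(32800 + 7360) = 327000/40160 = 8.141 mg/L.

8.14 mg/L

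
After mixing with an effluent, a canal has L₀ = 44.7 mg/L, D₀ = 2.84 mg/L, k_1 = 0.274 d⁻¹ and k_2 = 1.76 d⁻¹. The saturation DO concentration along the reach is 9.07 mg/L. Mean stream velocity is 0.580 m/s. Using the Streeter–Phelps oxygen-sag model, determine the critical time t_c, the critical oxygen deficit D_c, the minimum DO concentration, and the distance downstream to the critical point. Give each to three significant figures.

t_c ≈ 0.967 d; D_c ≈ 5.34 mg/L; min DO ≈ 3.73 mg/L; x_c ≈ 48.5 km

At the critical point dD/dt = 0, so k_1 L₀ e^(−k_1 t) = k_2 D. Substituting D(t) from the Streeter–Phelps equation and solving for t gives
t_c = ln[(k_2/k_1)(1 − D₀(k_2−k_1)/(k_1 L₀))] / (k_2−k_1).
Here k_2−k_1 = 1.486 d⁻¹ and 1 − D₀(k_2−k_1)/(k_1 L₀) = 1 − 2.84×1.486/(0.274×44.7) = 0.6554, so
t_c = ln(6.423 × 0.6554) / 1.486 = 1.437 / 1.486 = 0.9673 d.
D_c = (k_1/k_2) L₀ e^(−k_1 t_c) = (0.274/1.76) × 44.7 × e^(−0.274×0.9673) = 0.1557 × 44.7 × 0.7672 = 5.339 mg/L.
Minimum DO = C_s − D_c = 9.07 − 5.339 = 3.731 mg/L.
x_c = v t_c = 0.580 m/s × 0.9673 d × 86400 s/d = 48480 m ≈ 48.5 km.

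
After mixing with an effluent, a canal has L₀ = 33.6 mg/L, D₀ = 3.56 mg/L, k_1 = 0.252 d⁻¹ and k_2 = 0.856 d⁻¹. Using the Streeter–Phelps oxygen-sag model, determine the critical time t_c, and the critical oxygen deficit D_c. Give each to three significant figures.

t_c ≈ 1.54 d; D_c ≈ 6.71 mg/L

At the critical point dD/dt = 0, so k_1 L₀ e^(−k_1 t) = k_2 D. Substituting D(t) from the Streeter–Phelps equation and solving for t gives
t_c = ln[(k_2/k_1)(1 − D₀(k_2−k_1)/(k_1 L₀))] / (k_2−k_1).
Here k_2−k_1 = 0.6040 d⁻¹ and 1 − D₀(k_2−k_1)/(k_1 L₀) = 1 − 3.56×0.6040/(0.252×33.6) = 0.7461, so
t_c = ln(3.397 × 0.7461) / 0.6040 = 0.9299 / 0.6040 = 1.540 d.
L(t_c) = L₀ e^(−k_1 t_c) = 33.6 × 0.6784 = 22.80 mg/L, and at the critical point k_2 D_c = k_1 L, so D_c = (0.252/0.856) × 22.80 = 6.711 mg/L.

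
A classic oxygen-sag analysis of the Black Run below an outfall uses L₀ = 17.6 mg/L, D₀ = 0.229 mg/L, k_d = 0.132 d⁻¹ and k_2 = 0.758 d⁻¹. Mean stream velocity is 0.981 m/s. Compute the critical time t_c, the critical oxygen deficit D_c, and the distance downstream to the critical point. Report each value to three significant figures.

At the critical point dD/dt = 0, so k_d L₀ e^(−k_d t) = k_2 D. Substituting D(t) from the Streeter–Phelps equation and solving for t gives
t_c = ln[(k_2/k_d)(1 − D₀(k_2−k_d)/(k_d L₀))] / (k_2−k_d).
Here k_2−k_d = 0.6260 d⁻¹ and 1 − D₀(k_2−k_d)/(k_d L₀) = 1 − 0.229×0.6260/(0.132×17.6) = 0.9383, so
t_c = ln(5.742 × 0.9383) / 0.6260 = 1.684 / 0.6260 = 2.690 d.
D_c = (k_d/k_2) L₀ e^(−k_d t_c) = (0.132/0.758) × 17.6 × e^(−0.132×2.690) = 0.1741 × 17.6 × 0.7011 = 2.149 mg/L.
x_c = v t_c = 0.981 m/s × 2.690 d × 86400 s/d = 228000 m ≈ 228 km.

t_c ≈ 2.69 d; D_c ≈ 2.15 mg/L; x_c ≈ 228 km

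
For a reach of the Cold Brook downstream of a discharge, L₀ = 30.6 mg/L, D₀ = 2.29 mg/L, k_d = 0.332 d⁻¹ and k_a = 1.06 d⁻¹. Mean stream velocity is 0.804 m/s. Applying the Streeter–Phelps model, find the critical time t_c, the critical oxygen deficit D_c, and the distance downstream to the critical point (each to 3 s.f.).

t_c ≈ 1.35 d; D_c ≈ 6.13 mg/L; x_c ≈ 93.7 km

t_c = [1/(k_a−k_d)] ln[(k_a/k_d)(1 − D₀(k_a−k_d)/(k_d L₀))]
= [1/(1.06−0.332)] ln[(1.06/0.332)(1 − 2.29×0.7280/(0.332×30.6))]
= (1/0.7280) ln[3.193 × 0.8359] = 1.374 × ln(2.669) = 1.374 × 0.9816 = 1.348 d.
D_c = (k_d/k_a) L₀ e^(−k_d t_c) = (0.332/1.06) × 30.6 × e^(−0.332×1.348) = 0.3132 × 30.6 × 0.6391 = 6.125 mg/L.
x_c = v t_c = 0.804 m/s × 1.348 d × 86400 s/d = 93670 m ≈ 93.7 km.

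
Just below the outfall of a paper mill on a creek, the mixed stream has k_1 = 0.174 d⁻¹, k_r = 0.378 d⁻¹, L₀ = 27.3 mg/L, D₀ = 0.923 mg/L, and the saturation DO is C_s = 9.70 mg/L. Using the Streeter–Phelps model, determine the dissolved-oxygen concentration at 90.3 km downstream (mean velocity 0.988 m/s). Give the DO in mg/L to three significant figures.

DO ≈ 5.32 mg/L

Travel time t = x/v = 90.3 km / (0.988 m/s) = 90300 m / 0.988 m/s = 91400 s = 1.058 d.
k_1 L₀/(k_r−k_1) = 0.174×27.3/(0.378−0.174) = 4.750/0.2040 = 23.29 mg/L.
e^(−k_1 t) = e^(−0.174×1.058) = 0.8319; e^(−k_r t) = e^(−0.378×1.058) = 0.6704.
D = 23.29 × (0.8319 − 0.6704) + 0.923 × 0.6704 = 3.760 + 0.6188 = 4.379 mg/L.
DO = C_s − D = 9.70 − 4.379 = 5.321 mg/L.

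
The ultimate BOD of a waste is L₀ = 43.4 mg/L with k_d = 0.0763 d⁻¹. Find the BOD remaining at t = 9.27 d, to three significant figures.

L_t = L₀ e^(−k_d t) = 43.4 × e^(−0.0763×9.27) = 43.4 × 0.4930 = 21.40 mg/L.

L ≈ 21.4 mg/L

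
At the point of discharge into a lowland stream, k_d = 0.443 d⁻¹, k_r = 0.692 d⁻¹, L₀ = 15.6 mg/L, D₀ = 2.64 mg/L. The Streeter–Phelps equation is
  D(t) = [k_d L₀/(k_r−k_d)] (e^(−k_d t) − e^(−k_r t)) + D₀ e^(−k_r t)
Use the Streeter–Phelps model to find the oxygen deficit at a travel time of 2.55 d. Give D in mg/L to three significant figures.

D ≈ 4.67 mg/L

k_d L₀/(k_r−k_d) = 0.443×15.6/(0.692−0.443) = 6.911/0.2490 = 27.75 mg/L.
e^(−k_d t) = e^(−0.443×2.550) = 0.3231; e^(−k_r t) = e^(−0.692×2.550) = 0.1713.
D = 27.75 × (0.3231 − 0.1713) + 2.64 × 0.1713 = 4.216 + 0.4521 = 4.668 mg/L.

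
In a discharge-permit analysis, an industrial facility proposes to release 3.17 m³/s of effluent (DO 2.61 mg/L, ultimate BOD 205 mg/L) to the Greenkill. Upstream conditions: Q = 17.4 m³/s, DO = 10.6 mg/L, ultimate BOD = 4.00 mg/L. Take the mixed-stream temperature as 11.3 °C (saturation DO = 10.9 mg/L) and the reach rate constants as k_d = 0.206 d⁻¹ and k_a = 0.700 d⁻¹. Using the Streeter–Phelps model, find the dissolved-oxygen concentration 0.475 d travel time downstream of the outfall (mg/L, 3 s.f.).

Mixed DO = (17.4×10.6 + 3.17×2.61)/(17.4+3.17) = 192.7/20.57 = 9.369 mg/L.
Mixed L₀ = (17.4×4.00 + 3.17×205)/(20.57) = 719.5/20.57 = 34.98 mg/L.
Initial deficit D₀ = C_s − DO₀ = 10.9 − 9.369 = 1.531 mg/L.
D(0.475) = [0.206×34.98/(0.700−0.206)](e^(−0.206×0.475) − e^(−0.700×0.475)) + 1.531 e^(−0.700×0.475)
= 14.59 × (0.9068 − 0.7171) + 1.531 × 0.7171 = 3.864 mg/L.
DO = 10.9 − 3.864 = 7.036 mg/L.

DO ≈ 7.04 mg/L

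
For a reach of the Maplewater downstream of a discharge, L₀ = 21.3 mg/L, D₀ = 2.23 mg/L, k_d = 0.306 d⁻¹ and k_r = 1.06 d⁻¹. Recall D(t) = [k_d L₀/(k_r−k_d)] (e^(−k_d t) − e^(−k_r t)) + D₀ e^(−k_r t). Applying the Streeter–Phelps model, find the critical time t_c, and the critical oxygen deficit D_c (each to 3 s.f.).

t_c ≈ 1.25 d; D_c ≈ 4.19 mg/L

At the critical point dD/dt = 0, so k_d L₀ e^(−k_d t) = k_r D. Substituting D(t) from the Streeter–Phelps equation and solving for t gives
t_c = ln[(k_r/k_d)(1 − D₀(k_r−k_d)/(k_d L₀))] / (k_r−k_d).
Here k_r−k_d = 0.7540 d⁻¹ and 1 − D₀(k_r−k_d)/(k_d L₀) = 1 − 2.23×0.7540/(0.306×21.3) = 0.7420, so
t_c = ln(3.464 × 0.7420) / 0.7540 = 0.9441 / 0.7540 = 1.252 d.
L(t_c) = L₀ e^(−k_d t_c) = 21.3 × 0.6817 = 14.52 mg/L, and at the critical point k_r D_c = k_d L, so D_c = (0.306/1.06) × 14.52 = 4.192 mg/L.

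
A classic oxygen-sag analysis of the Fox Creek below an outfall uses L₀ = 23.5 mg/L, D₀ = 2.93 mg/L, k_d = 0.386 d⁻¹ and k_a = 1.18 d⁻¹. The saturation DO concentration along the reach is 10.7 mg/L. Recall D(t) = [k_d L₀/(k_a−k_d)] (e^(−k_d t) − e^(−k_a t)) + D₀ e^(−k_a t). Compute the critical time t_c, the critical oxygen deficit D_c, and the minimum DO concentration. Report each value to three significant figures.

t_c ≈ 1.03 d; D_c ≈ 5.16 mg/L; min DO ≈ 5.54 mg/L

t_c = [1/(k_a−k_d)] ln[(k_a/k_d)(1 − D₀(k_a−k_d)/(k_d L₀))]
= [1/(1.18−0.386)] ln[(1.18/0.386)(1 − 2.93×0.7940/(0.386×23.5))]
= (1/0.7940) ln[3.057 × 0.7435] = 1.259 × ln(2.273) = 1.259 × 0.8211 = 1.034 d.
L(t_c) = L₀ e^(−k_d t_c) = 23.5 × 0.6709 = 15.77 mg/L, and at the critical point k_a D_c = k_d L, so D_c = (0.386/1.18) × 15.77 = 5.157 mg/L.
Minimum DO = C_s − D_c = 10.7 − 5.157 = 5.543 mg/L.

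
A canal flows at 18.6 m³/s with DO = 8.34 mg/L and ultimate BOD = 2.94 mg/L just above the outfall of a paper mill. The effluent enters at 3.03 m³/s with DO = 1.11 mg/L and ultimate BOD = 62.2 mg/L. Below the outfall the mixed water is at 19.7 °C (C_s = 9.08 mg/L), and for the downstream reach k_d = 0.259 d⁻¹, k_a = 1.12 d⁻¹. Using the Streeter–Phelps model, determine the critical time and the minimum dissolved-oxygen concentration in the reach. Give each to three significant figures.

Mixed DO = (18.6×8.34 + 3.03×1.11)/(18.6+3.03) = 158.5/21.63 = 7.327 mg/L.
Mixed L₀ = (18.6×2.94 + 3.03×62.2)/(21.63) = 243.2/21.63 = 11.24 mg/L.
Initial deficit D₀ = C_s − DO₀ = 9.08 − 7.327 = 1.753 mg/L.
t_c = (1/0.8610) ln[(1.12/0.259)(1 − 1.753×0.8610/(0.259×11.24))] = 1.161 × ln(2.083) = 0.8522 d.
D_c = (0.259/1.12) × 11.24 × e^(−0.259×0.8522) = 0.2312 × 11.24 × 0.8019 = 2.085 mg/L.
Minimum DO = 9.08 − 2.085 = 6.995 mg/L.

t_c ≈ 0.852 d; minimum DO ≈ 7.00 mg/L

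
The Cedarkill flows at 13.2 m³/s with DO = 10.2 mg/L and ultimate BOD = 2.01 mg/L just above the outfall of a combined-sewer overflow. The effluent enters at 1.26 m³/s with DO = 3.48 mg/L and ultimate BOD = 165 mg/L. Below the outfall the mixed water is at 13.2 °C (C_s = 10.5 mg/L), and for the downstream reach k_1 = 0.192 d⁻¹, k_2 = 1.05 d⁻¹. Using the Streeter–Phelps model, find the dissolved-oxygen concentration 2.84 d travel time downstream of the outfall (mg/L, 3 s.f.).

Mixed DO = (13.2×10.2 + 1.26×3.48)/(13.2+1.26) = 139.0/14.46 = 9.614 mg/L.
Mixed L₀ = (13.2×2.01 + 1.26×165)/(14.46) = 234.4/14.46 = 16.21 mg/L.
Initial deficit D₀ = C_s − DO₀ = 10.5 − 9.614 = 0.8856 mg/L.
D(2.84) = [0.192×16.21/(1.05−0.192)](e^(−0.192×2.84) − e^(−1.05×2.84)) + 0.8856 e^(−1.05×2.84)
= 3.628 × (0.5797 − 0.05069) + 0.8856 × 0.05069 = 1.964 mg/L.
DO = 10.5 − 1.964 = 8.536 mg/L.

DO ≈ 8.54 mg/L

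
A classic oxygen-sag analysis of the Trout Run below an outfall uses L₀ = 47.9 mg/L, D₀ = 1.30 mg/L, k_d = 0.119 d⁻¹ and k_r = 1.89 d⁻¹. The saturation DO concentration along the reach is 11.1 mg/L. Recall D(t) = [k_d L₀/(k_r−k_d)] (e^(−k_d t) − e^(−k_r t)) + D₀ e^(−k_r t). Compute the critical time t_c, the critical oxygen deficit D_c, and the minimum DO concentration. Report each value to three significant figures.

t_c ≈ 1.27 d; D_c ≈ 2.59 mg/L; min DO ≈ 8.51 mg/L

At the critical point dD/dt = 0, so k_d L₀ e^(−k_d t) = k_r D. Substituting D(t) from the Streeter–Phelps equation and solving for t gives
t_c = ln[(k_r/k_d)(1 − D₀(k_r−k_d)/(k_d L₀))] / (k_r−k_d).
Here k_r−k_d = 1.771 d⁻¹ and 1 − D₀(k_r−k_d)/(k_d L₀) = 1 − 1.30×1.771/(0.119×47.9) = 0.5961, so
t_c = ln(15.88 × 0.5961) / 1.771 = 2.248 / 1.771 = 1.269 d.
D_c = (k_d/k_r) L₀ e^(−k_d t_c) = (0.119/1.89) × 47.9 × e^(−0.119×1.269) = 0.06296 × 47.9 × 0.8598 = 2.593 mg/L.
Minimum DO = C_s − D_c = 11.1 − 2.593 = 8.507 mg/L.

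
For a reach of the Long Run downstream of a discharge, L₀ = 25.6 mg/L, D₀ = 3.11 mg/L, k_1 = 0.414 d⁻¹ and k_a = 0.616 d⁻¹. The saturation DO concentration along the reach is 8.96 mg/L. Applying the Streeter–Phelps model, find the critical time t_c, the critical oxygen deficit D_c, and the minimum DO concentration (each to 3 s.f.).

t_c = [1/(k_a−k_1)] ln[(k_a/k_1)(1 − D₀(k_a−k_1)/(k_1 L₀))]
= [1/(0.616−0.414)] ln[(0.616/0.414)(1 − 3.11×0.2020/(0.414×25.6))]
= (1/0.2020) ln[1.488 × 0.9407] = 4.950 × ln(1.400) = 4.950 × 0.3363 = 1.665 d.
D_c = (k_1/k_a) L₀ e^(−k_1 t_c) = (0.414/0.616) × 25.6 × e^(−0.414×1.665) = 0.6721 × 25.6 × 0.5020 = 8.637 mg/L.
Minimum DO = C_s − D_c = 8.96 − 8.637 = 0.3234 mg/L.

t_c ≈ 1.66 d; D_c ≈ 8.64 mg/L; min DO ≈ 0.323 mg/L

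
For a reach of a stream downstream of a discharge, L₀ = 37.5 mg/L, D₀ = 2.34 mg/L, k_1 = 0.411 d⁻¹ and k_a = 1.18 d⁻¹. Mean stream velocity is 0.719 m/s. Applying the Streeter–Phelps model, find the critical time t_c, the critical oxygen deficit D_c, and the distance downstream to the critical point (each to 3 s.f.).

At the critical point dD/dt = 0, so k_1 L₀ e^(−k_1 t) = k_a D. Substituting D(t) from the Streeter–Phelps equation and solving for t gives
t_c = ln[(k_a/k_1)(1 − D₀(k_a−k_1)/(k_1 L₀))] / (k_a−k_1).
Here k_a−k_1 = 0.7690 d⁻¹ and 1 − D₀(k_a−k_1)/(k_1 L₀) = 1 − 2.34×0.7690/(0.411×37.5) = 0.8832, so
t_c = ln(2.871 × 0.8832) / 0.7690 = 0.9305 / 0.7690 = 1.210 d.
D_c = (k_1/k_a) L₀ e^(−k_1 t_c) = (0.411/1.18) × 37.5 × e^(−0.411×1.210) = 0.3483 × 37.5 × 0.6082 = 7.943 mg/L.
x_c = v t_c = 0.719 m/s × 1.210 d × 86400 s/d = 75170 m ≈ 75.2 km.

t_c ≈ 1.21 d; D_c ≈ 7.94 mg/L; x_c ≈ 75.2 km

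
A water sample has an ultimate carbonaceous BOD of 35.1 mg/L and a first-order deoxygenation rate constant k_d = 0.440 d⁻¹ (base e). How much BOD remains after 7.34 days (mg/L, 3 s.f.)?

L_t = L₀ e^(−k_d t) = 35.1 × e^(−0.440×7.34) = 35.1 × 0.03957 = 1.389 mg/L.

L ≈ 1.39 mg/L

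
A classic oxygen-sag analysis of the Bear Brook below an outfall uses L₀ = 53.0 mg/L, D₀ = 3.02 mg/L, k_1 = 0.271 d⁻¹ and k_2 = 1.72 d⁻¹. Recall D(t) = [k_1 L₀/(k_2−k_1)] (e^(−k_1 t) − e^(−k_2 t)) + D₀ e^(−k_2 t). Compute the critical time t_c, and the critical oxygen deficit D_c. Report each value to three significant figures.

t_c = [1/(k_2−k_1)] ln[(k_2/k_1)(1 − D₀(k_2−k_1)/(k_1 L₀))]
= [1/(1.72−0.271)] ln[(1.72/0.271)(1 − 3.02×1.449/(0.271×53.0))]
= (1/1.449) ln[6.347 × 0.6953] = 0.6901 × ln(4.413) = 0.6901 × 1.485 = 1.025 d.
D_c = (k_1/k_2) L₀ e^(−k_1 t_c) = (0.271/1.72) × 53.0 × e^(−0.271×1.025) = 0.1576 × 53.0 × 0.7576 = 6.326 mg/L.

t_c ≈ 1.02 d; D_c ≈ 6.33 mg/L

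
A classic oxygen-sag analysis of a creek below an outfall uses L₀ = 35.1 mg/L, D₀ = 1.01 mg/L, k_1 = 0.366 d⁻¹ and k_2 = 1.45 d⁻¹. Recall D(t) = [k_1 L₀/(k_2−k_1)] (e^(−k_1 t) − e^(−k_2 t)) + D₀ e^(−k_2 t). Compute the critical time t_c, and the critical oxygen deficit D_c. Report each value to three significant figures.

At the critical point dD/dt = 0, so k_1 L₀ e^(−k_1 t) = k_2 D. Substituting D(t) from the Streeter–Phelps equation and solving for t gives
t_c = ln[(k_2/k_1)(1 − D₀(k_2−k_1)/(k_1 L₀))] / (k_2−k_1).
Here k_2−k_1 = 1.084 d⁻¹ and 1 − D₀(k_2−k_1)/(k_1 L₀) = 1 − 1.01×1.084/(0.366×35.1) = 0.9148, so
t_c = ln(3.962 × 0.9148) / 1.084 = 1.288 / 1.084 = 1.188 d.
L(t_c) = L₀ e^(−k_1 t_c) = 35.1 × 0.6474 = 22.72 mg/L, and at the critical point k_2 D_c = k_1 L, so D_c = (0.366/1.45) × 22.72 = 5.736 mg/L.

t_c ≈ 1.19 d; D_c ≈ 5.74 mg/L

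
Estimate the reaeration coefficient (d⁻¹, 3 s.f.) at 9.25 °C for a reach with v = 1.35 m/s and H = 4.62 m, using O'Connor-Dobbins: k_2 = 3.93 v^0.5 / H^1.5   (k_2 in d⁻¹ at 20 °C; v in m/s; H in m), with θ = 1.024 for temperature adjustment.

k_2 ≈ 0.356 d⁻¹

k_2(20) = 3.93 × 1.35^0.5 / 4.62^1.5 = 3.93 × 1.162 / 9.930 = 0.4598 d⁻¹.
k_2(9.25) = 0.4598 × 1.024^(9.25−20) = 0.4598 × 0.7750 = 0.3563 d⁻¹.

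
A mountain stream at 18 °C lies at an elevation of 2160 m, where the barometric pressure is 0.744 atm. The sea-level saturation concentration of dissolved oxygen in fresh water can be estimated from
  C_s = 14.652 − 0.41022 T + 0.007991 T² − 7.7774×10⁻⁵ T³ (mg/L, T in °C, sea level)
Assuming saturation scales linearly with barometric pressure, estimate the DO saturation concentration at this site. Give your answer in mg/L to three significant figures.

C_s ≈ 7.00 mg/L

At sea level: C_s = 14.652 − 0.41022×18 + 0.007991×18² − 7.7774×10⁻⁵×18³ = 9.404 mg/L.
Pressure correction: C_s' = 9.404 × 0.744 = 6.996 mg/L.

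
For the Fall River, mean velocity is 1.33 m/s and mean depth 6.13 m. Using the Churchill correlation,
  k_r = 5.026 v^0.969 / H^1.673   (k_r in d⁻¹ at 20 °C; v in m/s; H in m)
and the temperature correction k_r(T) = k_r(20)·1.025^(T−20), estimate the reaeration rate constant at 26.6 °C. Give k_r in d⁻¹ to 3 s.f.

k_r(20) = 5.026 × 1.33^0.969 / 6.13^1.673 = 5.026 × 1.318 / 20.77 = 0.3190 d⁻¹.
k_r(26.6) = 0.3190 × 1.025^(26.6−20) = 0.3190 × 1.177 = 0.3755 d⁻¹.

k_r ≈ 0.375 d⁻¹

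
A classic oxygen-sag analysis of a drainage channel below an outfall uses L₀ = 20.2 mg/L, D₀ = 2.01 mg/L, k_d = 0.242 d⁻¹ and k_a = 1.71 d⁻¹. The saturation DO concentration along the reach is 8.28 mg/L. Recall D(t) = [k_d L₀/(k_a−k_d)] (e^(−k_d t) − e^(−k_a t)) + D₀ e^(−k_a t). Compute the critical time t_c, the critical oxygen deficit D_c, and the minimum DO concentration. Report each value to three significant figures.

t_c = [1/(k_a−k_d)] ln[(k_a/k_d)(1 − D₀(k_a−k_d)/(k_d L₀))]
= [1/(1.71−0.242)] ln[(1.71/0.242)(1 − 2.01×1.468/(0.242×20.2))]
= (1/1.468) ln[7.066 × 0.3964] = 0.6812 × ln(2.801) = 0.6812 × 1.030 = 0.7016 d.
D_c = (k_d/k_a) L₀ e^(−k_d t_c) = (0.242/1.71) × 20.2 × e^(−0.242×0.7016) = 0.1415 × 20.2 × 0.8438 = 2.412 mg/L.
Minimum DO = C_s − D_c = 8.28 − 2.412 = 5.868 mg/L.

t_c ≈ 0.702 d; D_c ≈ 2.41 mg/L; min DO ≈ 5.87 mg/L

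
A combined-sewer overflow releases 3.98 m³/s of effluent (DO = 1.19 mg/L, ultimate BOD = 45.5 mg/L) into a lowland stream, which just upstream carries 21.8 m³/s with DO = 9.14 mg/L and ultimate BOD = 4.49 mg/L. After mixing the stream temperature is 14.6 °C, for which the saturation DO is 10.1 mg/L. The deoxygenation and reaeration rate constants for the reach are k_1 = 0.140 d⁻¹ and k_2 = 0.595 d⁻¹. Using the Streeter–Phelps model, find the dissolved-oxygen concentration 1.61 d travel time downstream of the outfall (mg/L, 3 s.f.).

Mixed DO = (21.8×9.14 + 3.98×1.19)/(21.8+3.98) = 204.0/25.78 = 7.913 mg/L.
Mixed L₀ = (21.8×4.49 + 3.98×45.5)/(25.78) = 279.0/25.78 = 10.82 mg/L.
Initial deficit D₀ = C_s − DO₀ = 10.1 − 7.913 = 2.187 mg/L.
D(1.61) = [0.140×10.82/(0.595−0.140)](e^(−0.140×1.61) − e^(−0.595×1.61)) + 2.187 e^(−0.595×1.61)
= 3.330 × (0.7982 − 0.3837) + 2.187 × 0.3837 = 2.219 mg/L.
DO = 10.1 − 2.219 = 7.881 mg/L.

DO ≈ 7.88 mg/L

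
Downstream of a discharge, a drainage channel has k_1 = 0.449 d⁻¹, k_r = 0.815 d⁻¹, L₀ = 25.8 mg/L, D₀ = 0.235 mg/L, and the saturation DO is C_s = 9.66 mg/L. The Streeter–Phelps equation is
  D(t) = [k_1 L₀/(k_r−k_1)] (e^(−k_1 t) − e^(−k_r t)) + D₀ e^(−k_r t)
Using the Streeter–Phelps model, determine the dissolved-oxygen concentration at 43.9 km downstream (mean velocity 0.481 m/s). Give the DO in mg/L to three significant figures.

Travel time t = x/v = 43.9 km / (0.481 m/s) = 43900 m / 0.481 m/s = 91270 s = 1.056 d.
k_1 L₀/(k_r−k_1) = 0.449×25.8/(0.815−0.449) = 11.58/0.3660 = 31.65 mg/L.
e^(−k_1 t) = e^(−0.449×1.056) = 0.6223; e^(−k_r t) = e^(−0.815×1.056) = 0.4228.
D = 31.65 × (0.6223 − 0.4228) + 0.235 × 0.4228 = 6.316 + 0.09935 = 6.415 mg/L.
DO = C_s − D = 9.66 − 6.415 = 3.245 mg/L.

DO ≈ 3.24 mg/L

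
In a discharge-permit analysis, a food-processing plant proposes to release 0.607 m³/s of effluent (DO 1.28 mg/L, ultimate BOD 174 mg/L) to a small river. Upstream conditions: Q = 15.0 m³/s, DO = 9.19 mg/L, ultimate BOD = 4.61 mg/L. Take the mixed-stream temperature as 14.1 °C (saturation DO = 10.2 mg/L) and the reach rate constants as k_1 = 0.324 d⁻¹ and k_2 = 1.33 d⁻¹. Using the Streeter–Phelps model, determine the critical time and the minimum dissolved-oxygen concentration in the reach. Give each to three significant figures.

Mixed DO = (15.0×9.19 + 0.607×1.28)/(15.0+0.607) = 138.6/15.61 = 8.882 mg/L.
Mixed L₀ = (15.0×4.61 + 0.607×174)/(15.61) = 174.8/15.61 = 11.20 mg/L.
Initial deficit D₀ = C_s − DO₀ = 10.2 − 8.882 = 1.318 mg/L.
t_c = (1/1.006) ln[(1.33/0.324)(1 − 1.318×1.006/(0.324×11.20))] = 0.9940 × ln(2.605) = 0.9518 d.
D_c = (0.324/1.33) × 11.20 × e^(−0.324×0.9518) = 0.2436 × 11.20 × 0.7346 = 2.004 mg/L.
Minimum DO = 10.2 − 2.004 = 8.196 mg/L.

t_c ≈ 0.952 d; minimum DO ≈ 8.20 mg/L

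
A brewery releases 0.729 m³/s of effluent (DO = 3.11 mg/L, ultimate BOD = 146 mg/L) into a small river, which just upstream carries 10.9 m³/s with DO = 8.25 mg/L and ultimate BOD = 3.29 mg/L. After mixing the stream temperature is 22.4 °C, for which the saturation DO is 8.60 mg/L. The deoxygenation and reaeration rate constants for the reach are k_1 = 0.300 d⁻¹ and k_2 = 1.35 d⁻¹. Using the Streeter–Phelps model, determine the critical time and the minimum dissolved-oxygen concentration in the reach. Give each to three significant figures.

Mixed DO = (10.9×8.25 + 0.729×3.11)/(10.9+0.729) = 92.19/11.63 = 7.928 mg/L.
Mixed L₀ = (10.9×3.29 + 0.729×146)/(11.63) = 142.3/11.63 = 12.24 mg/L.
Initial deficit D₀ = C_s − DO₀ = 8.60 − 7.928 = 0.6722 mg/L.
t_c = (1/1.050) ln[(1.35/0.300)(1 − 0.6722×1.050/(0.300×12.24))] = 0.9524 × ln(3.635) = 1.229 d.
D_c = (0.300/1.35) × 12.24 × e^(−0.300×1.229) = 0.2222 × 12.24 × 0.6916 = 1.881 mg/L.
Minimum DO = 8.60 − 1.881 = 6.719 mg/L.

t_c ≈ 1.23 d; minimum DO ≈ 6.72 mg/L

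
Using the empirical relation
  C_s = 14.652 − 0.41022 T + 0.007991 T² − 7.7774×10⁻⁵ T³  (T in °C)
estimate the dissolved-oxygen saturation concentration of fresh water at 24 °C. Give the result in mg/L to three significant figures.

C_s ≈ 8.33 mg/L

C_s = 14.652 − 0.41022×24 + 0.007991×24² − 7.7774×10⁻⁵×24³ = 8.334 mg/L.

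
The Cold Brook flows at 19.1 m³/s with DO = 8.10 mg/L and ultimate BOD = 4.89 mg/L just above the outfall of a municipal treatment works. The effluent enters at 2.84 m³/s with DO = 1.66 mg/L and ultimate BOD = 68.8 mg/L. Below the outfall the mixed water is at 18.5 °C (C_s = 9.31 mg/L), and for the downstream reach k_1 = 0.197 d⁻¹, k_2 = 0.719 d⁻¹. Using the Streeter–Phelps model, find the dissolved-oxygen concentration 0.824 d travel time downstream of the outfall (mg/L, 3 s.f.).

Mixed DO = (19.1×8.10 + 2.84×1.66)/(19.1+2.84) = 159.4/21.94 = 7.266 mg/L.
Mixed L₀ = (19.1×4.89 + 2.84×68.8)/(21.94) = 288.8/21.94 = 13.16 mg/L.
Initial deficit D₀ = C_s − DO₀ = 9.31 − 7.266 = 2.044 mg/L.
D(0.824) = [0.197×13.16/(0.719−0.197)](e^(−0.197×0.824) − e^(−0.719×0.824)) + 2.044 e^(−0.719×0.824)
= 4.968 × (0.8502 − 0.5530) + 2.044 × 0.5530 = 2.606 mg/L.
DO = 9.31 − 2.606 = 6.704 mg/L.

DO ≈ 6.70 mg/L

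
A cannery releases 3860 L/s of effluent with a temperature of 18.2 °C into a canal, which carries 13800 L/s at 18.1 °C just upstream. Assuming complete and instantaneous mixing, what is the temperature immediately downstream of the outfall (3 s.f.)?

Flow-weighted mixing: C = (Q_r C_r + Q_w C_w)/(Q_r + Q_w)
= (13800×18.1 + 3860×18.2)/(13800 + 3860) = 320000/17660 = 18.12 °C.

18.1 °C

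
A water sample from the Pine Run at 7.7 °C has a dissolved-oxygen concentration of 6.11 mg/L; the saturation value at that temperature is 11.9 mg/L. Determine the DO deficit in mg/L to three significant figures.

D ≈ 5.79 mg/L

D = C_s − C = 11.9 − 6.11 = 5.79 mg/L.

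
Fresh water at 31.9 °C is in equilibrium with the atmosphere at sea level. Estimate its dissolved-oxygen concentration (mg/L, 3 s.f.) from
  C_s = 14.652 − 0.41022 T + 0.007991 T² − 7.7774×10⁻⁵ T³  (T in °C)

C_s ≈ 7.17 mg/L

C_s = 14.652 − 0.41022×31.9 + 0.007991×31.9² − 7.7774×10⁻⁵×31.9³ = 7.173 mg/L.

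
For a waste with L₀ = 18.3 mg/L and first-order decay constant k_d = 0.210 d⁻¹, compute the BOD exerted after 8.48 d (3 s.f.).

y_t = L₀(1 − e^(−k_d t)) = 18.3 × (1 − e^(−0.210×8.48))
= 18.3 × (1 − 0.1685) = 18.3 × 0.8315 = 15.22 mg/L.

y ≈ 15.2 mg/L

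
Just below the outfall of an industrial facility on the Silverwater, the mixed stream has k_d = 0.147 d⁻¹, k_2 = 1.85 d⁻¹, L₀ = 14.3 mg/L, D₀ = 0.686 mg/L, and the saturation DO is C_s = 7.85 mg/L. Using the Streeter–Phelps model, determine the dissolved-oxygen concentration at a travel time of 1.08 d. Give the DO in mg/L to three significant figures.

DO ≈ 6.87 mg/L

k_d L₀/(k_2−k_d) = 0.147×14.3/(1.85−0.147) = 2.102/1.703 = 1.234 mg/L.
e^(−k_d t) = e^(−0.147×1.080) = 0.8532; e^(−k_2 t) = e^(−1.85×1.080) = 0.1356.
D = 1.234 × (0.8532 − 0.1356) + 0.686 × 0.1356 = 0.8858 + 0.09303 = 0.9788 mg/L.
DO = C_s − D = 7.85 − 0.9788 = 6.871 mg/L.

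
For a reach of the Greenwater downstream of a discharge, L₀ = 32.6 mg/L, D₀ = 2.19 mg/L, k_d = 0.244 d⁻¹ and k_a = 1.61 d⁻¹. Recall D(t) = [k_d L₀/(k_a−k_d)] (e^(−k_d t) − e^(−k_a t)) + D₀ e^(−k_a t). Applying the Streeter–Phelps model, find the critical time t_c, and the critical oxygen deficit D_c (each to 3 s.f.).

t_c = [1/(k_a−k_d)] ln[(k_a/k_d)(1 − D₀(k_a−k_d)/(k_d L₀))]
= [1/(1.61−0.244)] ln[(1.61/0.244)(1 − 2.19×1.366/(0.244×32.6))]
= (1/1.366) ln[6.598 × 0.6239] = 0.7321 × ln(4.117) = 0.7321 × 1.415 = 1.036 d.
L(t_c) = L₀ e^(−k_d t_c) = 32.6 × 0.7766 = 25.32 mg/L, and at the critical point k_a D_c = k_d L, so D_c = (0.244/1.61) × 25.32 = 3.837 mg/L.

t_c ≈ 1.04 d; D_c ≈ 3.84 mg/L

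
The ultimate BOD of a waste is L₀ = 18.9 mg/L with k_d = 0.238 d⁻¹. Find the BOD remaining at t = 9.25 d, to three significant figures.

L_t = L₀ e^(−k_d t) = 18.9 × e^(−0.238×9.25) = 18.9 × 0.1106 = 2.091 mg/L.

L ≈ 2.09 mg/L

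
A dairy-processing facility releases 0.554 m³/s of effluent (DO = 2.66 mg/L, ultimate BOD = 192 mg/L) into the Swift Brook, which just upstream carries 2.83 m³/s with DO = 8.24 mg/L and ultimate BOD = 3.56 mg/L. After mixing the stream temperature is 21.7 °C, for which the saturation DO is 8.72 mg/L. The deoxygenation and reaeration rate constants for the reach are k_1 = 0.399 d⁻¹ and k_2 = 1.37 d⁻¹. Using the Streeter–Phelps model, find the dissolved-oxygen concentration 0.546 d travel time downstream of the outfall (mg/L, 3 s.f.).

Mixed DO = (2.83×8.24 + 0.554×2.66)/(2.83+0.554) = 24.79/3.384 = 7.326 mg/L.
Mixed L₀ = (2.83×3.56 + 0.554×192)/(3.384) = 116.4/3.384 = 34.41 mg/L.
Initial deficit D₀ = C_s − DO₀ = 8.72 − 7.326 = 1.394 mg/L.
D(0.546) = [0.399×34.41/(1.37−0.399)](e^(−0.399×0.546) − e^(−1.37×0.546)) + 1.394 e^(−1.37×0.546)
= 14.14 × (0.8042 − 0.4733) + 1.394 × 0.4733 = 5.339 mg/L.
DO = 8.72 − 5.339 = 3.381 mg/L.

DO ≈ 3.38 mg/L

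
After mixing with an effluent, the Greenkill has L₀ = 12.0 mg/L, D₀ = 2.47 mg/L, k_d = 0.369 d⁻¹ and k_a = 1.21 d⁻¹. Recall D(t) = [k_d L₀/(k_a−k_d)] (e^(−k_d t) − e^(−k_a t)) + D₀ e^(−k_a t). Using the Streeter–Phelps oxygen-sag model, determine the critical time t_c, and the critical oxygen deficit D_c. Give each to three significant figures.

t_c ≈ 0.659 d; D_c ≈ 2.87 mg/L

With k_a/k_d = 3.279 and 1 − D₀(k_a−k_d)/(k_d L₀) = 0.5309,
t_c = ln(3.279 × 0.5309) / (1.21 − 0.369) = ln(1.741) / 0.8410 = 0.5544/0.8410 = 0.6592 d.
D_c = (k_d/k_a) L₀ e^(−k_d t_c) = (0.369/1.21) × 12.0 × e^(−0.369×0.6592) = 0.3050 × 12.0 × 0.7841 = 2.869 mg/L.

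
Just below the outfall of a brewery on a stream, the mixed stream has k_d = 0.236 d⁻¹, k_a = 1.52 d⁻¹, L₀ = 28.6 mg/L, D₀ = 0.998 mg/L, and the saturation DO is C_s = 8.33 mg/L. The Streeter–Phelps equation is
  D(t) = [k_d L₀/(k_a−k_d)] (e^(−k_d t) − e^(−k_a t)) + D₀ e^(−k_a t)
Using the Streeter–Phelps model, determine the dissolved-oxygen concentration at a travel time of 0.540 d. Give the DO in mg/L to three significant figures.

k_d L₀/(k_a−k_d) = 0.236×28.6/(1.52−0.236) = 6.750/1.284 = 5.257 mg/L.
e^(−k_d t) = e^(−0.236×0.5400) = 0.8803; e^(−k_a t) = e^(−1.52×0.5400) = 0.4401.
D = 5.257 × (0.8803 − 0.4401) + 0.998 × 0.4401 = 2.314 + 0.4392 = 2.754 mg/L.
DO = C_s − D = 8.33 − 2.754 = 5.576 mg/L.

DO ≈ 5.58 mg/L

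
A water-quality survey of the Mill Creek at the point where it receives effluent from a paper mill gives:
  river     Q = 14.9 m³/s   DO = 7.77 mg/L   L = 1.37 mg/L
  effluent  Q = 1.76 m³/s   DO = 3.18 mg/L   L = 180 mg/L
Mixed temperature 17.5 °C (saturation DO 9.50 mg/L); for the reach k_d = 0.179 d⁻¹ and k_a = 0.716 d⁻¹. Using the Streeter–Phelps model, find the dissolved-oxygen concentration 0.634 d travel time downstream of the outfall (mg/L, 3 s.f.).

DO ≈ 6.36 mg/L

Mixed DO = (14.9×7.77 + 1.76×3.18)/(14.9+1.76) = 121.4/16.66 = 7.285 mg/L.
Mixed L₀ = (14.9×1.37 + 1.76×180)/(16.66) = 337.2/16.66 = 20.24 mg/L.
Initial deficit D₀ = C_s − DO₀ = 9.50 − 7.285 = 2.215 mg/L.
D(0.634) = [0.179×20.24/(0.716−0.179)](e^(−0.179×0.634) − e^(−0.716×0.634)) + 2.215 e^(−0.716×0.634)
= 6.747 × (0.8927 − 0.6351) + 2.215 × 0.6351 = 3.145 mg/L.
DO = 9.50 − 3.145 = 6.355 mg/L.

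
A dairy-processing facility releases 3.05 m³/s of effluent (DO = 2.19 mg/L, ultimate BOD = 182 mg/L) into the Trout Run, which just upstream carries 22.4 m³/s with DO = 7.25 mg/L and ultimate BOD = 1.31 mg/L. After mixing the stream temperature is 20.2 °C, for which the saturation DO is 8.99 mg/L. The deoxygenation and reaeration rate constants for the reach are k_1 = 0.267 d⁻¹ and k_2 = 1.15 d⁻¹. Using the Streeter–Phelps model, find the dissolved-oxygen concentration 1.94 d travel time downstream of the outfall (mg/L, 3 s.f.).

DO ≈ 5.35 mg/L

Mixed DO = (22.4×7.25 + 3.05×2.19)/(22.4+3.05) = 169.1/25.45 = 6.644 mg/L.
Mixed L₀ = (22.4×1.31 + 3.05×182)/(25.45) = 584.4/25.45 = 22.96 mg/L.
Initial deficit D₀ = C_s − DO₀ = 8.99 − 6.644 = 2.346 mg/L.
D(1.94) = [0.267×22.96/(1.15−0.267)](e^(−0.267×1.94) − e^(−1.15×1.94)) + 2.346 e^(−1.15×1.94)
= 6.944 × (0.5957 − 0.1074) + 2.346 × 0.1074 = 3.643 mg/L.
DO = 8.99 − 3.643 = 5.347 mg/L.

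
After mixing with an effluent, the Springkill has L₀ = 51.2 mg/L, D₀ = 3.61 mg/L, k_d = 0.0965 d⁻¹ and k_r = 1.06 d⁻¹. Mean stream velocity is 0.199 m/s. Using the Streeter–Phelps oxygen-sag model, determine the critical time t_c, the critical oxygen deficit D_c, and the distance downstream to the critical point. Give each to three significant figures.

t_c ≈ 1.22 d; D_c ≈ 4.14 mg/L; x_c ≈ 21.0 km

At the critical point dD/dt = 0, so k_d L₀ e^(−k_d t) = k_r D. Substituting D(t) from the Streeter–Phelps equation and solving for t gives
t_c = ln[(k_r/k_d)(1 − D₀(k_r−k_d)/(k_d L₀))] / (k_r−k_d).
Here k_r−k_d = 0.9635 d⁻¹ and 1 − D₀(k_r−k_d)/(k_d L₀) = 1 − 3.61×0.9635/(0.0965×51.2) = 0.2960, so
t_c = ln(10.98 × 0.2960) / 0.9635 = 1.179 / 0.9635 = 1.224 d.
D_c = (k_d/k_r) L₀ e^(−k_d t_c) = (0.0965/1.06) × 51.2 × e^(−0.0965×1.224) = 0.09104 × 51.2 × 0.8886 = 4.142 mg/L.
x_c = v t_c = 0.199 m/s × 1.224 d × 86400 s/d = 21040 m ≈ 21.0 km.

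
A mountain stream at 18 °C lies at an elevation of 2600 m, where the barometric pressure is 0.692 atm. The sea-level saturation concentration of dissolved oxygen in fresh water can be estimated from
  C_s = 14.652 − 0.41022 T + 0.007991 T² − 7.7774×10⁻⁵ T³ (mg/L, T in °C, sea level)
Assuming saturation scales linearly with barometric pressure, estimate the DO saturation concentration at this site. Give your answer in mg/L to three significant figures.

At sea level: C_s = 14.652 − 0.41022×18 + 0.007991×18² − 7.7774×10⁻⁵×18³ = 9.404 mg/L.
Pressure correction: C_s' = 9.404 × 0.692 = 6.507 mg/L.

C_s ≈ 6.51 mg/L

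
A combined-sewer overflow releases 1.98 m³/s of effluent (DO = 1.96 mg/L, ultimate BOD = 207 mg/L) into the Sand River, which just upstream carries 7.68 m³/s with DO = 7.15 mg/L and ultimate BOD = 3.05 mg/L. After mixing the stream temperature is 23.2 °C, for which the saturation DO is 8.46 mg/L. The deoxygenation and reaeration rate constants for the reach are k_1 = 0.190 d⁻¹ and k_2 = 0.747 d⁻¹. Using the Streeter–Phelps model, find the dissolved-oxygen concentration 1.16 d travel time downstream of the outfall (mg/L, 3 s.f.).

Mixed DO = (7.68×7.15 + 1.98×1.96)/(7.68+1.98) = 58.79/9.660 = 6.086 mg/L.
Mixed L₀ = (7.68×3.05 + 1.98×207)/(9.660) = 433.3/9.660 = 44.85 mg/L.
Initial deficit D₀ = C_s − DO₀ = 8.46 − 6.086 = 2.374 mg/L.
D(1.16) = [0.190×44.85/(0.747−0.190)](e^(−0.190×1.16) − e^(−0.747×1.16)) + 2.374 e^(−0.747×1.16)
= 15.30 × (0.8022 − 0.4204) + 2.374 × 0.4204 = 6.839 mg/L.
DO = 8.46 − 6.839 = 1.621 mg/L.

DO ≈ 1.62 mg/L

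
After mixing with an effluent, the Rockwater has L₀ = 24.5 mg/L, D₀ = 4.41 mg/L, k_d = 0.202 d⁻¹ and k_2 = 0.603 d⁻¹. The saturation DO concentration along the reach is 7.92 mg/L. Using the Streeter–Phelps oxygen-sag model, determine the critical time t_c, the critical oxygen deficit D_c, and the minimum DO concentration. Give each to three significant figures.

t_c ≈ 1.62 d; D_c ≈ 5.91 mg/L; min DO ≈ 2.01 mg/L

At the critical point dD/dt = 0, so k_d L₀ e^(−k_d t) = k_2 D. Substituting D(t) from the Streeter–Phelps equation and solving for t gives
t_c = ln[(k_2/k_d)(1 − D₀(k_2−k_d)/(k_d L₀))] / (k_2−k_d).
Here k_2−k_d = 0.4010 d⁻¹ and 1 − D₀(k_2−k_d)/(k_d L₀) = 1 − 4.41×0.4010/(0.202×24.5) = 0.6427, so
t_c = ln(2.985 × 0.6427) / 0.4010 = 0.6515 / 0.4010 = 1.625 d.
L(t_c) = L₀ e^(−k_d t_c) = 24.5 × 0.7202 = 17.65 mg/L, and at the critical point k_2 D_c = k_d L, so D_c = (0.202/0.603) × 17.65 = 5.911 mg/L.
Minimum DO = C_s − D_c = 7.92 − 5.911 = 2.009 mg/L.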